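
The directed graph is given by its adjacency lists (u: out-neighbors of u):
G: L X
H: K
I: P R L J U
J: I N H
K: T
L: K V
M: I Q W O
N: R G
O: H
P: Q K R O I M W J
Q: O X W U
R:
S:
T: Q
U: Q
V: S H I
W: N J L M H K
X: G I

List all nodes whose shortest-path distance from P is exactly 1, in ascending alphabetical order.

I, J, K, M, O, Q, R, W

Level 0: P
Level 1: I, J, K, M, O, Q, R, W
Level 2: H, L, N, T, U, X
Level 3: G, V
Level 4: S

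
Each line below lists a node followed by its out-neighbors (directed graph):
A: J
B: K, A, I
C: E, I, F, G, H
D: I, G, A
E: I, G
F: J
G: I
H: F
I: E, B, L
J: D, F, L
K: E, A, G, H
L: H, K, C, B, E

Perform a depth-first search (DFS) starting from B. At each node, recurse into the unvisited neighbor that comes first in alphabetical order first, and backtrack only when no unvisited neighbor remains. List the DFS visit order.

B -> A -> J -> D -> G -> I -> E -> L -> C -> F -> H -> K

Visit B
B → A
A → J
J → D
D → G
G → I
I → E
I → L
L → C
C → F
C → H
L → K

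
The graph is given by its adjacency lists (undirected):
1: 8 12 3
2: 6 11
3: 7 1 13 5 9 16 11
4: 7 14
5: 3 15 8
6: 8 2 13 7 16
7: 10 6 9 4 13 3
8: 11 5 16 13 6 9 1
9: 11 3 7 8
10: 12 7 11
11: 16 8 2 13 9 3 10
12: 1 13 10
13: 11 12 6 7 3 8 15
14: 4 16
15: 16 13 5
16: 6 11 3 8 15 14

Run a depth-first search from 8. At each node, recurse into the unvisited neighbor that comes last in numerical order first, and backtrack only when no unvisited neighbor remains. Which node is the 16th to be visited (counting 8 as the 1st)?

1

Visit 8
8 → 16
16 → 15
15 → 13
13 → 12
12 → 10
10 → 11
11 → 9
9 → 7
7 → 6
6 → 2
7 → 4
4 → 14
7 → 3
3 → 5
3 → 1

Visit order: 8, 16, 15, 13, 12, 10, 11, 9, 7, 6, 2, 4, 14, 3, 5, 1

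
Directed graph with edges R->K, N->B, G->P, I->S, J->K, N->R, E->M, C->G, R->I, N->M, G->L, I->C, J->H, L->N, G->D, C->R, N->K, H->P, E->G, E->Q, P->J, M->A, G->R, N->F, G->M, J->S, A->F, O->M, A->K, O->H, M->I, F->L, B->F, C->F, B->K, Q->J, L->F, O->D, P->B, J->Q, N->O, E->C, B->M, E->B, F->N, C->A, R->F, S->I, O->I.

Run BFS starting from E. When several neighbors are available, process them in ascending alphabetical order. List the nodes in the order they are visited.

Visit E; enqueue B, C, G, M, Q → queue [B, C, G, M, Q]
Visit B; enqueue F, K → queue [C, G, M, Q, F, K]
Visit C; enqueue A, R → queue [G, M, Q, F, K, A, R]
Visit G; enqueue D, L, P → queue [M, Q, F, K, A, R, D, L, P]
Visit M; enqueue I → queue [Q, F, K, A, R, D, L, P, I]
Visit Q; enqueue J → queue [F, K, A, R, D, L, P, I, J]
Visit F; enqueue N → queue [K, A, R, D, L, P, I, J, N]
Visit K → queue [A, R, D, L, P, I, J, N]
Visit A → queue [R, D, L, P, I, J, N]
Visit R → queue [D, L, P, I, J, N]
Visit D → queue [L, P, I, J, N]
Visit L → queue [P, I, J, N]
Visit P → queue [I, J, N]
Visit I; enqueue S → queue [J, N, S]
Visit J; enqueue H → queue [N, S, H]
Visit N; enqueue O → queue [S, H, O]
Visit S → queue [H, O]
Visit H → queue [O]
Visit O → queue []

E, B, C, G, M, Q, F, K, A, R, D, L, P, I, J, N, S, H, O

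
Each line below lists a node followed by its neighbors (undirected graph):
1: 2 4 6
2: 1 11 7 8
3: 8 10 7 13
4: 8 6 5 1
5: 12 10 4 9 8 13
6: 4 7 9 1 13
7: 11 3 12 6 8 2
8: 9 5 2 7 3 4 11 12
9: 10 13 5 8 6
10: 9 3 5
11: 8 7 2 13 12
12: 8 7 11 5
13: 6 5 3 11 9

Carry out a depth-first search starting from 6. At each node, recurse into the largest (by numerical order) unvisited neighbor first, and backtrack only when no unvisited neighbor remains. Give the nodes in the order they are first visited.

Visit 6
6 → 13
13 → 11
11 → 12
12 → 8
8 → 9
9 → 10
10 → 5
5 → 4
4 → 1
1 → 2
2 → 7
7 → 3

6 -> 13 -> 11 -> 12 -> 8 -> 9 -> 10 -> 5 -> 4 -> 1 -> 2 -> 7 -> 3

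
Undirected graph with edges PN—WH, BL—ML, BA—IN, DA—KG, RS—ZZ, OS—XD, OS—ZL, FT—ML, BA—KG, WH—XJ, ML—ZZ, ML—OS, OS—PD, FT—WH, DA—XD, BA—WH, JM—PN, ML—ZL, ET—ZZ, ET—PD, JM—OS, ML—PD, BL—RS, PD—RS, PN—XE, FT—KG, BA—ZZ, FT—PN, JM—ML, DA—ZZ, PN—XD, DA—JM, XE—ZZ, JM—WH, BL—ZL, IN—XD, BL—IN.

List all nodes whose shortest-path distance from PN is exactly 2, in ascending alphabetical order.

BA, DA, IN, KG, ML, OS, XJ, ZZ

Level 0: PN
Level 1: FT, JM, WH, XD, XE
Level 2: BA, DA, IN, KG, ML, OS, XJ, ZZ
Level 3: BL, ET, PD, RS, ZL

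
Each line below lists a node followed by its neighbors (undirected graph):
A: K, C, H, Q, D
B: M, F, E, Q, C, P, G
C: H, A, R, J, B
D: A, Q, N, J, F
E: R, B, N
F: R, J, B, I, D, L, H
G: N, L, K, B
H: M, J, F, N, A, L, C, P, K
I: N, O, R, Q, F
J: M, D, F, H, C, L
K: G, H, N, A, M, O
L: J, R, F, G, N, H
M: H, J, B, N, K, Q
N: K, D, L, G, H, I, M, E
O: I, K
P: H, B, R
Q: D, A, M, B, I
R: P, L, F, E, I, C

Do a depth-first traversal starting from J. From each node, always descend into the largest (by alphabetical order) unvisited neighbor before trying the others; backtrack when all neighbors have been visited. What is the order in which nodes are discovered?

J → M → Q → I → R → P → H → N → L → G → K → O → A → D → F → B → E → C

Visit J
J → M
M → Q
Q → I
I → R
R → P
P → H
H → N
N → L
L → G
G → K
K → O
K → A
A → D
D → F
F → B
B → E
B → C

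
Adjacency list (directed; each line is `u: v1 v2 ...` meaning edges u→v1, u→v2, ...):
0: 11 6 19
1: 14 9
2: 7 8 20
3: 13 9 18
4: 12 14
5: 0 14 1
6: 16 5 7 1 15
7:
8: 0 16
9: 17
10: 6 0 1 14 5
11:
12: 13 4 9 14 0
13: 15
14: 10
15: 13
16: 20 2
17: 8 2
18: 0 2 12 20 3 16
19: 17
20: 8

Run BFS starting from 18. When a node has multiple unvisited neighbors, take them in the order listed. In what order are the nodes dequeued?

18 -> 0 -> 2 -> 12 -> 20 -> 3 -> 16 -> 11 -> 6 -> 19 -> 7 -> 8 -> 13 -> 4 -> 9 -> 14 -> 5 -> 1 -> 15 -> 17 -> 10

Visit 18; enqueue 0, 2, 12, 20, 3, 16 → queue [0, 2, 12, 20, 3, 16]
Visit 0; enqueue 11, 6, 19 → queue [2, 12, 20, 3, 16, 11, 6, 19]
Visit 2; enqueue 7, 8 → queue [12, 20, 3, 16, 11, 6, 19, 7, 8]
Visit 12; enqueue 13, 4, 9, 14 → queue [20, 3, 16, 11, 6, 19, 7, 8, 13, 4, 9, 14]
Visit 20 → queue [3, 16, 11, 6, 19, 7, 8, 13, 4, 9, 14]
Visit 3 → queue [16, 11, 6, 19, 7, 8, 13, 4, 9, 14]
Visit 16 → queue [11, 6, 19, 7, 8, 13, 4, 9, 14]
Visit 11 → queue [6, 19, 7, 8, 13, 4, 9, 14]
Visit 6; enqueue 5, 1, 15 → queue [19, 7, 8, 13, 4, 9, 14, 5, 1, 15]
Visit 19; enqueue 17 → queue [7, 8, 13, 4, 9, 14, 5, 1, 15, 17]
Visit 7 → queue [8, 13, 4, 9, 14, 5, 1, 15, 17]
Visit 8 → queue [13, 4, 9, 14, 5, 1, 15, 17]
Visit 13 → queue [4, 9, 14, 5, 1, 15, 17]
Visit 4 → queue [9, 14, 5, 1, 15, 17]
Visit 9 → queue [14, 5, 1, 15, 17]
Visit 14; enqueue 10 → queue [5, 1, 15, 17, 10]
Visit 5 → queue [1, 15, 17, 10]
Visit 1 → queue [15, 17, 10]
Visit 15 → queue [17, 10]
Visit 17 → queue [10]
Visit 10 → queue []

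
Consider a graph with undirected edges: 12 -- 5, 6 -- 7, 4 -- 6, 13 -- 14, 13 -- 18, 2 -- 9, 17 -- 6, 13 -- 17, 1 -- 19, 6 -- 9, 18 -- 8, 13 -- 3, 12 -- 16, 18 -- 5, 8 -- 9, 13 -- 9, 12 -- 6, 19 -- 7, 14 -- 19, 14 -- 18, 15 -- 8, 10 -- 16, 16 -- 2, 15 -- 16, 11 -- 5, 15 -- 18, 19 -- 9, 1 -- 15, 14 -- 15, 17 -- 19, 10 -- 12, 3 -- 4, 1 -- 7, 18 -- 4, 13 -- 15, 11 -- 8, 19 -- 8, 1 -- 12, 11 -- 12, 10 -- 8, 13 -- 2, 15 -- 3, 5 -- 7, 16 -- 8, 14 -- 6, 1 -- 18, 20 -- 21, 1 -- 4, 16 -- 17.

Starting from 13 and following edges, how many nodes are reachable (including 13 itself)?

19

BFS from 13 visits: 13, 2, 3, 9, 14, 15, 17, 18, 16, 4, 6, 8, 19, 1, 5, 10, 12, 7, 11
Reachable nodes: 19 of 21 total.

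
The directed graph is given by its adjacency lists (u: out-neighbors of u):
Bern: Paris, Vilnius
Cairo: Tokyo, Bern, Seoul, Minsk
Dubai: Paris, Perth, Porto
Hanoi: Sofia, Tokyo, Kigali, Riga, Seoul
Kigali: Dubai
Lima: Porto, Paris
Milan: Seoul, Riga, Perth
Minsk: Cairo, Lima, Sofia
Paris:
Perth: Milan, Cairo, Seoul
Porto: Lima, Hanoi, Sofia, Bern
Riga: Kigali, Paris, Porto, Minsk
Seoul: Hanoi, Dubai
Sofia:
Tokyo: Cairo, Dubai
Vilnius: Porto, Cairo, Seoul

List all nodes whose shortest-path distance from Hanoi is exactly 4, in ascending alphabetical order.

Level 0: Hanoi
Level 1: Kigali, Riga, Seoul, Sofia, Tokyo
Level 2: Cairo, Dubai, Minsk, Paris, Porto
Level 3: Bern, Lima, Perth
Level 4: Milan, Vilnius

Milan, Vilnius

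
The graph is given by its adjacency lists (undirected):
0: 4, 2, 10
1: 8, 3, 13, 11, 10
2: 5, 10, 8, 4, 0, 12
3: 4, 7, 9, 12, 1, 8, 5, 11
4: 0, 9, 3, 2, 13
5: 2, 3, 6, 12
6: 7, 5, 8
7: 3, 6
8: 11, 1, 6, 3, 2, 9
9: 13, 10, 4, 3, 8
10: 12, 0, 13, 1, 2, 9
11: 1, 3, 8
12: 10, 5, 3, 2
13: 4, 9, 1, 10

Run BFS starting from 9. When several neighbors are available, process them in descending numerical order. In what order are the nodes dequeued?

Visit 9; enqueue 13, 10, 8, 4, 3 → queue [13, 10, 8, 4, 3]
Visit 13; enqueue 1 → queue [10, 8, 4, 3, 1]
Visit 10; enqueue 12, 2, 0 → queue [8, 4, 3, 1, 12, 2, 0]
Visit 8; enqueue 11, 6 → queue [4, 3, 1, 12, 2, 0, 11, 6]
Visit 4 → queue [3, 1, 12, 2, 0, 11, 6]
Visit 3; enqueue 7, 5 → queue [1, 12, 2, 0, 11, 6, 7, 5]
Visit 1 → queue [12, 2, 0, 11, 6, 7, 5]
Visit 12 → queue [2, 0, 11, 6, 7, 5]
Visit 2 → queue [0, 11, 6, 7, 5]
Visit 0 → queue [11, 6, 7, 5]
Visit 11 → queue [6, 7, 5]
Visit 6 → queue [7, 5]
Visit 7 → queue [5]
Visit 5 → queue []

9, 13, 10, 8, 4, 3, 1, 12, 2, 0, 11, 6, 7, 5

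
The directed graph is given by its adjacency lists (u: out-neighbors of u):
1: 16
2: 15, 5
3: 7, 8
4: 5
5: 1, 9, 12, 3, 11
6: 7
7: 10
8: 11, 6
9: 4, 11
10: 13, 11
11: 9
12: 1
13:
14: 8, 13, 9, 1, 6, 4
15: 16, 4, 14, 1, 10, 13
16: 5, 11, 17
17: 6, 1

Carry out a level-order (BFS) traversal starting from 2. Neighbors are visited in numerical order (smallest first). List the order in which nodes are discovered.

Visit 2; enqueue 5, 15 → queue [5, 15]
Visit 5; enqueue 1, 3, 9, 11, 12 → queue [15, 1, 3, 9, 11, 12]
Visit 15; enqueue 4, 10, 13, 14, 16 → queue [1, 3, 9, 11, 12, 4, 10, 13, 14, 16]
Visit 1 → queue [3, 9, 11, 12, 4, 10, 13, 14, 16]
Visit 3; enqueue 7, 8 → queue [9, 11, 12, 4, 10, 13, 14, 16, 7, 8]
Visit 9 → queue [11, 12, 4, 10, 13, 14, 16, 7, 8]
Visit 11 → queue [12, 4, 10, 13, 14, 16, 7, 8]
Visit 12 → queue [4, 10, 13, 14, 16, 7, 8]
Visit 4 → queue [10, 13, 14, 16, 7, 8]
Visit 10 → queue [13, 14, 16, 7, 8]
Visit 13 → queue [14, 16, 7, 8]
Visit 14; enqueue 6 → queue [16, 7, 8, 6]
Visit 16; enqueue 17 → queue [7, 8, 6, 17]
Visit 7 → queue [8, 6, 17]
Visit 8 → queue [6, 17]
Visit 6 → queue [17]
Visit 17 → queue []

2 5 15 1 3 9 11 12 4 10 13 14 16 7 8 6 17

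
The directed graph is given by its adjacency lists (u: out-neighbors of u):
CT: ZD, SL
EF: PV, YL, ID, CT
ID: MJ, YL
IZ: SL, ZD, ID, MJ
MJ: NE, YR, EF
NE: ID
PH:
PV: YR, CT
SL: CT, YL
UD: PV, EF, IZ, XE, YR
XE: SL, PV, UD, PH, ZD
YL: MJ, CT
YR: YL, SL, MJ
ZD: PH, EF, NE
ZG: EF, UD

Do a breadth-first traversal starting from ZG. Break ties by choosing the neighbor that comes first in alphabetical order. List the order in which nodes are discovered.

ZG EF UD CT ID PV YL IZ XE YR SL ZD MJ PH NE

Visit ZG; enqueue EF, UD → queue [EF, UD]
Visit EF; enqueue CT, ID, PV, YL → queue [UD, CT, ID, PV, YL]
Visit UD; enqueue IZ, XE, YR → queue [CT, ID, PV, YL, IZ, XE, YR]
Visit CT; enqueue SL, ZD → queue [ID, PV, YL, IZ, XE, YR, SL, ZD]
Visit ID; enqueue MJ → queue [PV, YL, IZ, XE, YR, SL, ZD, MJ]
Visit PV → queue [YL, IZ, XE, YR, SL, ZD, MJ]
Visit YL → queue [IZ, XE, YR, SL, ZD, MJ]
Visit IZ → queue [XE, YR, SL, ZD, MJ]
Visit XE; enqueue PH → queue [YR, SL, ZD, MJ, PH]
Visit YR → queue [SL, ZD, MJ, PH]
Visit SL → queue [ZD, MJ, PH]
Visit ZD; enqueue NE → queue [MJ, PH, NE]
Visit MJ → queue [PH, NE]
Visit PH → queue [NE]
Visit NE → queue []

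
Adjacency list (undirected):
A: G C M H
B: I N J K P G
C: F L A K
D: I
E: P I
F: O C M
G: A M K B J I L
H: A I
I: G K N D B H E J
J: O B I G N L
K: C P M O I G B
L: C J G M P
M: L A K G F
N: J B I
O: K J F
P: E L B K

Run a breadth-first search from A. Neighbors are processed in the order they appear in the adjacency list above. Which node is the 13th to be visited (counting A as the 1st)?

Visit A; enqueue G, C, M, H → queue [G, C, M, H]
Visit G; enqueue K, B, J, I, L → queue [C, M, H, K, B, J, I, L]
Visit C; enqueue F → queue [M, H, K, B, J, I, L, F]
Visit M → queue [H, K, B, J, I, L, F]
Visit H → queue [K, B, J, I, L, F]
Visit K; enqueue P, O → queue [B, J, I, L, F, P, O]
Visit B; enqueue N → queue [J, I, L, F, P, O, N]
Visit J → queue [I, L, F, P, O, N]
Visit I; enqueue D, E → queue [L, F, P, O, N, D, E]
Visit L → queue [F, P, O, N, D, E]
Visit F → queue [P, O, N, D, E]
Visit P → queue [O, N, D, E]
Visit O → queue [N, D, E]
Visit N → queue [D, E]
Visit D → queue [E]
Visit E → queue []

Visit order: A, G, C, M, H, K, B, J, I, L, F, P, O, N, D, E

O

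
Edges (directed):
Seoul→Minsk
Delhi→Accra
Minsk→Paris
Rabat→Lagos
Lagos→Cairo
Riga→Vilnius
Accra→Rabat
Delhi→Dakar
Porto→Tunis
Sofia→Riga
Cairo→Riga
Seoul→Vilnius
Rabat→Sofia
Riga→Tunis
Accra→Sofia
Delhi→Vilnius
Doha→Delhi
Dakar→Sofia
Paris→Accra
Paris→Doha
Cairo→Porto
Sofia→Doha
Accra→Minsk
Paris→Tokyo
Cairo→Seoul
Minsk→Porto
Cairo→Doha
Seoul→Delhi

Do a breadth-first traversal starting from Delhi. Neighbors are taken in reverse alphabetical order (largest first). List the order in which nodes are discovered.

Visit Delhi; enqueue Vilnius, Dakar, Accra → queue [Vilnius, Dakar, Accra]
Visit Vilnius → queue [Dakar, Accra]
Visit Dakar; enqueue Sofia → queue [Accra, Sofia]
Visit Accra; enqueue Rabat, Minsk → queue [Sofia, Rabat, Minsk]
Visit Sofia; enqueue Riga, Doha → queue [Rabat, Minsk, Riga, Doha]
Visit Rabat; enqueue Lagos → queue [Minsk, Riga, Doha, Lagos]
Visit Minsk; enqueue Porto, Paris → queue [Riga, Doha, Lagos, Porto, Paris]
Visit Riga; enqueue Tunis → queue [Doha, Lagos, Porto, Paris, Tunis]
Visit Doha → queue [Lagos, Porto, Paris, Tunis]
Visit Lagos; enqueue Cairo → queue [Porto, Paris, Tunis, Cairo]
Visit Porto → queue [Paris, Tunis, Cairo]
Visit Paris; enqueue Tokyo → queue [Tunis, Cairo, Tokyo]
Visit Tunis → queue [Cairo, Tokyo]
Visit Cairo; enqueue Seoul → queue [Tokyo, Seoul]
Visit Tokyo → queue [Seoul]
Visit Seoul → queue []

Delhi Vilnius Dakar Accra Sofia Rabat Minsk Riga Doha Lagos Porto Paris Tunis Cairo Tokyo Seoul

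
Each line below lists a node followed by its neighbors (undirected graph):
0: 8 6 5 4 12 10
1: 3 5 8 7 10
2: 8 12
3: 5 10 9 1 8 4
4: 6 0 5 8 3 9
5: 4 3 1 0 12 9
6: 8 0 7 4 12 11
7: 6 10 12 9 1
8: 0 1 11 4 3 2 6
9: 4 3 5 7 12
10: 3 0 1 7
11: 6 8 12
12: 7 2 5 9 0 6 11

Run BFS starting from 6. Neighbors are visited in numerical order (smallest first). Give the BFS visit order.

6 → 0 → 4 → 7 → 8 → 11 → 12 → 5 → 10 → 3 → 9 → 1 → 2

Visit 6; enqueue 0, 4, 7, 8, 11, 12 → queue [0, 4, 7, 8, 11, 12]
Visit 0; enqueue 5, 10 → queue [4, 7, 8, 11, 12, 5, 10]
Visit 4; enqueue 3, 9 → queue [7, 8, 11, 12, 5, 10, 3, 9]
Visit 7; enqueue 1 → queue [8, 11, 12, 5, 10, 3, 9, 1]
Visit 8; enqueue 2 → queue [11, 12, 5, 10, 3, 9, 1, 2]
Visit 11 → queue [12, 5, 10, 3, 9, 1, 2]
Visit 12 → queue [5, 10, 3, 9, 1, 2]
Visit 5 → queue [10, 3, 9, 1, 2]
Visit 10 → queue [3, 9, 1, 2]
Visit 3 → queue [9, 1, 2]
Visit 9 → queue [1, 2]
Visit 1 → queue [2]
Visit 2 → queue []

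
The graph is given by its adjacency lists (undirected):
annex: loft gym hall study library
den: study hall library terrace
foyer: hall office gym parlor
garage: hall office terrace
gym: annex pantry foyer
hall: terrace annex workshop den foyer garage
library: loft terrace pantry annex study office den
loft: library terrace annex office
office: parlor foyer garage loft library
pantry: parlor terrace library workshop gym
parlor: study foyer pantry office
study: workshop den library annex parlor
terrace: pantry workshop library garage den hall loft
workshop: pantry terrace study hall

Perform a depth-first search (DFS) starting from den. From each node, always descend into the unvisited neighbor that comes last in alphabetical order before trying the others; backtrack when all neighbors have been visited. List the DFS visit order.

Visit den
den → terrace
terrace → workshop
workshop → study
study → parlor
parlor → pantry
pantry → library
library → office
office → loft
loft → annex
annex → hall
hall → garage
hall → foyer
foyer → gym

den, terrace, workshop, study, parlor, pantry, library, office, loft, annex, hall, garage, foyer, gym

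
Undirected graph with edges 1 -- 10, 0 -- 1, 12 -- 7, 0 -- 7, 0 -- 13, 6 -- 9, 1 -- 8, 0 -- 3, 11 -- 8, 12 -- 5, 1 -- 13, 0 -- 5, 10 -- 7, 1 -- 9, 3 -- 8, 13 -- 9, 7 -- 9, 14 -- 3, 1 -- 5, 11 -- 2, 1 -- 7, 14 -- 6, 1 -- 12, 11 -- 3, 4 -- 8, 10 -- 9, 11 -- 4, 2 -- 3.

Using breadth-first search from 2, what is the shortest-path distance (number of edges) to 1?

Level 0: 2
Level 1: 3, 11
Level 2: 0, 4, 8, 14
Level 3: 1, 5, 6, 7, 13
Level 4: 9, 10, 12
1 first appears at level 3.

3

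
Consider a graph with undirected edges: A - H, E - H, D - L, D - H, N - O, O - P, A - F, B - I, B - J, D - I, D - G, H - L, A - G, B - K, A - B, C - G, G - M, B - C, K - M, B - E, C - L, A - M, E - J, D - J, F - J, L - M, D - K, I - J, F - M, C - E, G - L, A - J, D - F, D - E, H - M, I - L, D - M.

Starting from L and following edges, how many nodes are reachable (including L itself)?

13

BFS from L visits: L, C, D, G, H, I, M, B, E, F, J, K, A
Reachable nodes: 13 of 16 total.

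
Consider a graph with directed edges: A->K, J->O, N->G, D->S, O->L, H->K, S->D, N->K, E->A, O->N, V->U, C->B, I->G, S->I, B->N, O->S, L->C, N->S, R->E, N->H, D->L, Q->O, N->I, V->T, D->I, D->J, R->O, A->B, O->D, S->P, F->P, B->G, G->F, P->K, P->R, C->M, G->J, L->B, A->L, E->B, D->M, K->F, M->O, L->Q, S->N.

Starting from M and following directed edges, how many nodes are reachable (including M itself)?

BFS from M visits: M, O, S, N, L, D, P, I, K, H, G, Q, C, B, J, R, F, E, A
Reachable nodes: 19 of 22 total.

19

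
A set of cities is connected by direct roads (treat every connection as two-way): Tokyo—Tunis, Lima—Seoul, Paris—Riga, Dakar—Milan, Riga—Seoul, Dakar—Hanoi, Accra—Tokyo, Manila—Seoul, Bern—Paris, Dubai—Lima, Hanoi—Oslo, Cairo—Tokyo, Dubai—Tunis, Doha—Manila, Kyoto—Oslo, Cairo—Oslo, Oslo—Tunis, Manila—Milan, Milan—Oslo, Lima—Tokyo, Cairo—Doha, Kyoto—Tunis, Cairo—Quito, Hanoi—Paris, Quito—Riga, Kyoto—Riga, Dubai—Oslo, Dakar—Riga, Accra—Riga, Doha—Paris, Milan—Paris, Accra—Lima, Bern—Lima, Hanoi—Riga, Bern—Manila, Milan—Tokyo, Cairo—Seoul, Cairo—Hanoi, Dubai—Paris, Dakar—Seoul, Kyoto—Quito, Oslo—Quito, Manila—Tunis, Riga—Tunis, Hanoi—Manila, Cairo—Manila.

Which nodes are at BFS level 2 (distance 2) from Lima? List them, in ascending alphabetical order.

Level 0: Lima
Level 1: Accra, Bern, Dubai, Seoul, Tokyo
Level 2: Cairo, Dakar, Manila, Milan, Oslo, Paris, Riga, Tunis
Level 3: Doha, Hanoi, Kyoto, Quito

Cairo, Dakar, Manila, Milan, Oslo, Paris, Riga, Tunis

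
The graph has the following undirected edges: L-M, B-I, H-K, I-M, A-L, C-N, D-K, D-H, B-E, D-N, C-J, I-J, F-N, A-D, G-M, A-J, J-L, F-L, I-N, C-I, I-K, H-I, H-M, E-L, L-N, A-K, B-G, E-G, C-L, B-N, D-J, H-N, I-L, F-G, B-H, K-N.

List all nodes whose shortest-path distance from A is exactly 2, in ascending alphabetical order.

Level 0: A
Level 1: D, J, K, L
Level 2: C, E, F, H, I, M, N
Level 3: B, G

C, E, F, H, I, M, N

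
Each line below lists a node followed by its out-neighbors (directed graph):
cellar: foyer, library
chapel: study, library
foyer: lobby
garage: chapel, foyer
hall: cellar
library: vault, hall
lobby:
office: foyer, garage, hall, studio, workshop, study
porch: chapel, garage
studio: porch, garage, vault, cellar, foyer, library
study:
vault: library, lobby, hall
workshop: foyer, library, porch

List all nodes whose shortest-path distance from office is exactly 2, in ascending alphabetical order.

cellar, chapel, library, lobby, porch, vault

Level 0: office
Level 1: foyer, garage, hall, studio, study, workshop
Level 2: cellar, chapel, library, lobby, porch, vault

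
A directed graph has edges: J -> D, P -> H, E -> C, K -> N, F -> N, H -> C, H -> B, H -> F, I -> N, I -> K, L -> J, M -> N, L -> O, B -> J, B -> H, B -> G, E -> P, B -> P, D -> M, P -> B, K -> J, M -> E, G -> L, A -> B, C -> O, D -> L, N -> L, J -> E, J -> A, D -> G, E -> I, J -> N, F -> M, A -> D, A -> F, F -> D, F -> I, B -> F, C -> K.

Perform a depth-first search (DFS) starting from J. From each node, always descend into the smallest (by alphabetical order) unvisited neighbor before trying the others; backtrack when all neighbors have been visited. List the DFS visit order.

J, A, B, F, D, G, L, O, M, E, C, K, N, I, P, H

Visit J
J → A
A → B
B → F
F → D
D → G
G → L
L → O
D → M
M → E
E → C
C → K
K → N
E → I
E → P
P → H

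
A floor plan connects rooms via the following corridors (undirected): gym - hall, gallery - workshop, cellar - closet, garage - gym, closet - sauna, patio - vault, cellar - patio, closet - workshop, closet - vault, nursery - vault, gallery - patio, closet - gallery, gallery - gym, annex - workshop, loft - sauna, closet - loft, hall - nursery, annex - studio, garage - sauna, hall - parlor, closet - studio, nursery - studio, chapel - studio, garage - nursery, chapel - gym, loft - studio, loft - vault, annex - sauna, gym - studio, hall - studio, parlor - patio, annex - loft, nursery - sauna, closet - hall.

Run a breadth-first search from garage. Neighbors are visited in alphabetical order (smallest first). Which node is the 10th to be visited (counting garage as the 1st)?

annex

Visit garage; enqueue gym, nursery, sauna → queue [gym, nursery, sauna]
Visit gym; enqueue chapel, gallery, hall, studio → queue [nursery, sauna, chapel, gallery, hall, studio]
Visit nursery; enqueue vault → queue [sauna, chapel, gallery, hall, studio, vault]
Visit sauna; enqueue annex, closet, loft → queue [chapel, gallery, hall, studio, vault, annex, closet, loft]
Visit chapel → queue [gallery, hall, studio, vault, annex, closet, loft]
Visit gallery; enqueue patio, workshop → queue [hall, studio, vault, annex, closet, loft, patio, workshop]
Visit hall; enqueue parlor → queue [studio, vault, annex, closet, loft, patio, workshop, parlor]
Visit studio → queue [vault, annex, closet, loft, patio, workshop, parlor]
Visit vault → queue [annex, closet, loft, patio, workshop, parlor]
Visit annex → queue [closet, loft, patio, workshop, parlor]
Visit closet; enqueue cellar → queue [loft, patio, workshop, parlor, cellar]
Visit loft → queue [patio, workshop, parlor, cellar]
Visit patio → queue [workshop, parlor, cellar]
Visit workshop → queue [parlor, cellar]
Visit parlor → queue [cellar]
Visit cellar → queue []

Visit order: garage, gym, nursery, sauna, chapel, gallery, hall, studio, vault, annex, closet, loft, patio, workshop, parlor, cellar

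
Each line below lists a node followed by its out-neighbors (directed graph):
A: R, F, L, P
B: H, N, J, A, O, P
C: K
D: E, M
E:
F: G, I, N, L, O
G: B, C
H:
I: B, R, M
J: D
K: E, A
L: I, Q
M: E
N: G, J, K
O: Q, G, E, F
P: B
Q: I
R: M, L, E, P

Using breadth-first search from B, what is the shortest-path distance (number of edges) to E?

Level 0: B
Level 1: A, H, J, N, O, P
Level 2: D, E, F, G, K, L, Q, R
Level 3: C, I, M
E first appears at level 2.

2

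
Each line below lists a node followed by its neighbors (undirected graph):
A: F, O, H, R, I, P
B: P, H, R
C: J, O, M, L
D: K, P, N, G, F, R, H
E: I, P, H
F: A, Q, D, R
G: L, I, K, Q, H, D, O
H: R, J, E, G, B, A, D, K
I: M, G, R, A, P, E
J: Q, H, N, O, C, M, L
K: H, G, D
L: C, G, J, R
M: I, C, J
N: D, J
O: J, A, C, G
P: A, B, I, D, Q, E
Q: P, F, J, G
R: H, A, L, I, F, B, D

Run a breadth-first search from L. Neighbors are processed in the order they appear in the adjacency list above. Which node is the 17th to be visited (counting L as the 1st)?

P

Visit L; enqueue C, G, J, R → queue [C, G, J, R]
Visit C; enqueue O, M → queue [G, J, R, O, M]
Visit G; enqueue I, K, Q, H, D → queue [J, R, O, M, I, K, Q, H, D]
Visit J; enqueue N → queue [R, O, M, I, K, Q, H, D, N]
Visit R; enqueue A, F, B → queue [O, M, I, K, Q, H, D, N, A, F, B]
Visit O → queue [M, I, K, Q, H, D, N, A, F, B]
Visit M → queue [I, K, Q, H, D, N, A, F, B]
Visit I; enqueue P, E → queue [K, Q, H, D, N, A, F, B, P, E]
Visit K → queue [Q, H, D, N, A, F, B, P, E]
Visit Q → queue [H, D, N, A, F, B, P, E]
Visit H → queue [D, N, A, F, B, P, E]
Visit D → queue [N, A, F, B, P, E]
Visit N → queue [A, F, B, P, E]
Visit A → queue [F, B, P, E]
Visit F → queue [B, P, E]
Visit B → queue [P, E]
Visit P → queue [E]
Visit E → queue []

Visit order: L, C, G, J, R, O, M, I, K, Q, H, D, N, A, F, B, P, E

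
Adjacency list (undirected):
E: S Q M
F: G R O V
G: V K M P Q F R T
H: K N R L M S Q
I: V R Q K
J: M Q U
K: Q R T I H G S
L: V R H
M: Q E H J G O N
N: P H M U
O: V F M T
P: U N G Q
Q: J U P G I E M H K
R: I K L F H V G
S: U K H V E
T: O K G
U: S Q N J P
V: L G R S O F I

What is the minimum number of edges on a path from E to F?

Level 0: E
Level 1: M, Q, S
Level 2: G, H, I, J, K, N, O, P, U, V
Level 3: F, L, R, T
F first appears at level 3.

3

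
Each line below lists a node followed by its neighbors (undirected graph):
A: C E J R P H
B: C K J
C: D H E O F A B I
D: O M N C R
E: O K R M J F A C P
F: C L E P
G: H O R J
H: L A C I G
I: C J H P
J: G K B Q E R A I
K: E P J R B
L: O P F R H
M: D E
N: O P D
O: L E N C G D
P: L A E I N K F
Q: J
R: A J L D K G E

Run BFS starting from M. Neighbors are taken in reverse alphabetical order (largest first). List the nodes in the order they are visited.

M, E, D, R, P, O, K, J, F, C, A, N, L, G, I, B, Q, H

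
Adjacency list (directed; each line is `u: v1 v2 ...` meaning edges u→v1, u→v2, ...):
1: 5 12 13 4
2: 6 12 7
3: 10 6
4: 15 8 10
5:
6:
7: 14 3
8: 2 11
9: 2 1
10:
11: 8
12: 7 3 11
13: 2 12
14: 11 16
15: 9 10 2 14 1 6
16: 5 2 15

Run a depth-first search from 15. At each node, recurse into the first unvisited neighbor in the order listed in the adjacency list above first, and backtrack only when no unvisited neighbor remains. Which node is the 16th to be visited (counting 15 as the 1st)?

4

Visit 15
15 → 9
9 → 2
2 → 6
2 → 12
12 → 7
7 → 14
14 → 11
11 → 8
14 → 16
16 → 5
7 → 3
3 → 10
9 → 1
1 → 13
1 → 4

Visit order: 15, 9, 2, 6, 12, 7, 14, 11, 8, 16, 5, 3, 10, 1, 13, 4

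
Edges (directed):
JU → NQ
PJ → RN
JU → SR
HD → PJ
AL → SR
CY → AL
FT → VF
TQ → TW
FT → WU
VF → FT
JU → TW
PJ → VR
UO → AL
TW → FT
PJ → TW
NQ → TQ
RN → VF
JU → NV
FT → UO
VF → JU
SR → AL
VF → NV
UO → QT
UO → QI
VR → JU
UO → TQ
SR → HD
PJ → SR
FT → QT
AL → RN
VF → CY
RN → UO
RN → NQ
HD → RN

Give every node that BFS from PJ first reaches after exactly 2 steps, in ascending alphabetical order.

AL, FT, HD, JU, NQ, UO, VF

Level 0: PJ
Level 1: RN, SR, TW, VR
Level 2: AL, FT, HD, JU, NQ, UO, VF
Level 3: CY, NV, QI, QT, TQ, WU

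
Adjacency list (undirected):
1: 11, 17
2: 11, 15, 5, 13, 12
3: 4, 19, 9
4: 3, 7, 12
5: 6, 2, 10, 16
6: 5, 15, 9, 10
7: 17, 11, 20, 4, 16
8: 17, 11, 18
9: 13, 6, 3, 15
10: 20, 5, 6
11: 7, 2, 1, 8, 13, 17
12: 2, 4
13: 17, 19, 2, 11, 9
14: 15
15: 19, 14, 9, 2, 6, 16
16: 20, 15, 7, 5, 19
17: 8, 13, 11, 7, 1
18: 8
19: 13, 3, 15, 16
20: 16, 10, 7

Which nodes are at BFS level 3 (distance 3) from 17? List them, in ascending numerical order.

3, 5, 6, 10, 12, 15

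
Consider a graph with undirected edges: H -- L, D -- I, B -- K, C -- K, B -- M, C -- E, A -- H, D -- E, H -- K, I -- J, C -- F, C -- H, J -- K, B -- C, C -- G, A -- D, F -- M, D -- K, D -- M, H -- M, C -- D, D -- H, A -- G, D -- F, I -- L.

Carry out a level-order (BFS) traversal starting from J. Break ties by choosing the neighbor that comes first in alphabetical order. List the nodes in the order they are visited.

J -> I -> K -> D -> L -> B -> C -> H -> A -> E -> F -> M -> G

Visit J; enqueue I, K → queue [I, K]
Visit I; enqueue D, L → queue [K, D, L]
Visit K; enqueue B, C, H → queue [D, L, B, C, H]
Visit D; enqueue A, E, F, M → queue [L, B, C, H, A, E, F, M]
Visit L → queue [B, C, H, A, E, F, M]
Visit B → queue [C, H, A, E, F, M]
Visit C; enqueue G → queue [H, A, E, F, M, G]
Visit H → queue [A, E, F, M, G]
Visit A → queue [E, F, M, G]
Visit E → queue [F, M, G]
Visit F → queue [M, G]
Visit M → queue [G]
Visit G → queue []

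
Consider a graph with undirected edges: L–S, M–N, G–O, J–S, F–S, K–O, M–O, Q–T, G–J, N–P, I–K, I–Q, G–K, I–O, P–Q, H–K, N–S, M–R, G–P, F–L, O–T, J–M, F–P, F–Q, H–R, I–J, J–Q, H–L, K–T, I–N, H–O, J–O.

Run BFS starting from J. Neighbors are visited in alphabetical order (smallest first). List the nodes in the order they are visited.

J, G, I, M, O, Q, S, K, P, N, R, H, T, F, L

Visit J; enqueue G, I, M, O, Q, S → queue [G, I, M, O, Q, S]
Visit G; enqueue K, P → queue [I, M, O, Q, S, K, P]
Visit I; enqueue N → queue [M, O, Q, S, K, P, N]
Visit M; enqueue R → queue [O, Q, S, K, P, N, R]
Visit O; enqueue H, T → queue [Q, S, K, P, N, R, H, T]
Visit Q; enqueue F → queue [S, K, P, N, R, H, T, F]
Visit S; enqueue L → queue [K, P, N, R, H, T, F, L]
Visit K → queue [P, N, R, H, T, F, L]
Visit P → queue [N, R, H, T, F, L]
Visit N → queue [R, H, T, F, L]
Visit R → queue [H, T, F, L]
Visit H → queue [T, F, L]
Visit T → queue [F, L]
Visit F → queue [L]
Visit L → queue []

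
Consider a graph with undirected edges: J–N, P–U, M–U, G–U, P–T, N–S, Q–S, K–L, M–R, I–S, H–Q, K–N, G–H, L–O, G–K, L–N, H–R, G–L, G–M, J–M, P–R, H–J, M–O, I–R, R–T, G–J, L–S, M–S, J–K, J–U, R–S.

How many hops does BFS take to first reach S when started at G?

2

Level 0: G
Level 1: H, J, K, L, M, U
Level 2: N, O, P, Q, R, S
Level 3: I, T
S first appears at level 2.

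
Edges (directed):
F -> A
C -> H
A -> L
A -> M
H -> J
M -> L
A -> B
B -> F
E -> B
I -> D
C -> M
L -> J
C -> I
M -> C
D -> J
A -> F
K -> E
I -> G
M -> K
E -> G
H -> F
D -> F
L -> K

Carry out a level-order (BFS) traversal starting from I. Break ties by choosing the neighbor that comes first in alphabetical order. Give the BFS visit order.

I → D → G → F → J → A → B → L → M → K → C → E → H

Visit I; enqueue D, G → queue [D, G]
Visit D; enqueue F, J → queue [G, F, J]
Visit G → queue [F, J]
Visit F; enqueue A → queue [J, A]
Visit J → queue [A]
Visit A; enqueue B, L, M → queue [B, L, M]
Visit B → queue [L, M]
Visit L; enqueue K → queue [M, K]
Visit M; enqueue C → queue [K, C]
Visit K; enqueue E → queue [C, E]
Visit C; enqueue H → queue [E, H]
Visit E → queue [H]
Visit H → queue []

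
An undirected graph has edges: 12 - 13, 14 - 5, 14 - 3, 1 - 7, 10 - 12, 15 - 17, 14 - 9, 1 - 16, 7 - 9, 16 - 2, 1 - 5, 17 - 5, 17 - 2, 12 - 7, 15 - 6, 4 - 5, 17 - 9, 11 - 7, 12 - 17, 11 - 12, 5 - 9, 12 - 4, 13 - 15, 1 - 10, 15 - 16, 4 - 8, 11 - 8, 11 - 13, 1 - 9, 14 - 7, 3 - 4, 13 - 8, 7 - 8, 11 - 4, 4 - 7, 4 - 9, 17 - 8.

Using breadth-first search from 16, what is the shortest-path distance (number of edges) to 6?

2

Level 0: 16
Level 1: 1, 2, 15
Level 2: 5, 6, 7, 9, 10, 13, 17
Level 3: 4, 8, 11, 12, 14
Level 4: 3
6 first appears at level 2.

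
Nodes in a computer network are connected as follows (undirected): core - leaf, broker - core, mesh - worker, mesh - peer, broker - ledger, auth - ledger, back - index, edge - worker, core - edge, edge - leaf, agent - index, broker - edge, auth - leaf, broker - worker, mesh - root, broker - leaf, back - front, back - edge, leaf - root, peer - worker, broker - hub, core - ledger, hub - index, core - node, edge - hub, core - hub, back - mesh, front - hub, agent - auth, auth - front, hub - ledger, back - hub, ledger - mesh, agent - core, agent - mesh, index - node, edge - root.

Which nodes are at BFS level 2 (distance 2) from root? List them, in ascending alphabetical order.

Level 0: root
Level 1: edge, leaf, mesh
Level 2: agent, auth, back, broker, core, hub, ledger, peer, worker
Level 3: front, index, node

agent, auth, back, broker, core, hub, ledger, peer, worker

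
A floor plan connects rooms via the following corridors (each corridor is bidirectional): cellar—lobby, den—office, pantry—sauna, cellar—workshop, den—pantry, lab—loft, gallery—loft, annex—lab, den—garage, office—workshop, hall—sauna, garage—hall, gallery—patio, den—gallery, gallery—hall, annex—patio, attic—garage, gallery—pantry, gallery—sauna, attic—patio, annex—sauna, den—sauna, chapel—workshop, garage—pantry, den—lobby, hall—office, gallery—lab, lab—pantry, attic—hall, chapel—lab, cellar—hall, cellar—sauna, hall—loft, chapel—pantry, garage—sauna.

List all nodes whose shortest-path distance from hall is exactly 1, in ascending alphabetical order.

attic, cellar, gallery, garage, loft, office, sauna

Level 0: hall
Level 1: attic, cellar, gallery, garage, loft, office, sauna
Level 2: annex, den, lab, lobby, pantry, patio, workshop
Level 3: chapel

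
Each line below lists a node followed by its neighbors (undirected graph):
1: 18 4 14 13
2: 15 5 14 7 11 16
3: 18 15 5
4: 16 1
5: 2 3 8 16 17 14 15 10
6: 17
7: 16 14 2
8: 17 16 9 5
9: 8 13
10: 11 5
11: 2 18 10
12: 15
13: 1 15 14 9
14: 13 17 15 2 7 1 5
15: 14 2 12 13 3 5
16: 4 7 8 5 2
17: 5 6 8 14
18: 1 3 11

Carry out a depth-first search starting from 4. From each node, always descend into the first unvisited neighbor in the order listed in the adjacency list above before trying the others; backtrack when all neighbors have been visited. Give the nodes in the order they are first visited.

Visit 4
4 → 16
16 → 7
7 → 14
14 → 13
13 → 1
1 → 18
18 → 3
3 → 15
15 → 2
2 → 5
5 → 8
8 → 17
17 → 6
8 → 9
5 → 10
10 → 11
15 → 12

4, 16, 7, 14, 13, 1, 18, 3, 15, 2, 5, 8, 17, 6, 9, 10, 11, 12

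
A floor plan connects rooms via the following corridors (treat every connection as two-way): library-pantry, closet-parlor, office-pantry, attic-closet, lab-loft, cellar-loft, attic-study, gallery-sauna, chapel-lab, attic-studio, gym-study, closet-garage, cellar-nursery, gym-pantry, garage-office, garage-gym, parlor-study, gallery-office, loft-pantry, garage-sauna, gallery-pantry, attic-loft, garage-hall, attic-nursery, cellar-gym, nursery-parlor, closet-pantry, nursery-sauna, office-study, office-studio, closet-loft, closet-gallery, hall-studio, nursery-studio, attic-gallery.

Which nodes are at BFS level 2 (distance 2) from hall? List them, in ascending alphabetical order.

attic, closet, gym, nursery, office, sauna

Level 0: hall
Level 1: garage, studio
Level 2: attic, closet, gym, nursery, office, sauna
Level 3: cellar, gallery, loft, pantry, parlor, study
Level 4: lab, library
Level 5: chapel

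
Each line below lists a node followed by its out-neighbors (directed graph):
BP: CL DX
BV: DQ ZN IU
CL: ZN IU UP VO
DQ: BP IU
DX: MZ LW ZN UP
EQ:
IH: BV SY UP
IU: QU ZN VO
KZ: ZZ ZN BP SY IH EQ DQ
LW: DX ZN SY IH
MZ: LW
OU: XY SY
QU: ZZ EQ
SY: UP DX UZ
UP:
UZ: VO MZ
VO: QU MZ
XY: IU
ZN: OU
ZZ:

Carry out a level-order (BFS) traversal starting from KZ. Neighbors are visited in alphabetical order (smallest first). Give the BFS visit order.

KZ -> BP -> DQ -> EQ -> IH -> SY -> ZN -> ZZ -> CL -> DX -> IU -> BV -> UP -> UZ -> OU -> VO -> LW -> MZ -> QU -> XY

Visit KZ; enqueue BP, DQ, EQ, IH, SY, ZN, ZZ → queue [BP, DQ, EQ, IH, SY, ZN, ZZ]
Visit BP; enqueue CL, DX → queue [DQ, EQ, IH, SY, ZN, ZZ, CL, DX]
Visit DQ; enqueue IU → queue [EQ, IH, SY, ZN, ZZ, CL, DX, IU]
Visit EQ → queue [IH, SY, ZN, ZZ, CL, DX, IU]
Visit IH; enqueue BV, UP → queue [SY, ZN, ZZ, CL, DX, IU, BV, UP]
Visit SY; enqueue UZ → queue [ZN, ZZ, CL, DX, IU, BV, UP, UZ]
Visit ZN; enqueue OU → queue [ZZ, CL, DX, IU, BV, UP, UZ, OU]
Visit ZZ → queue [CL, DX, IU, BV, UP, UZ, OU]
Visit CL; enqueue VO → queue [DX, IU, BV, UP, UZ, OU, VO]
Visit DX; enqueue LW, MZ → queue [IU, BV, UP, UZ, OU, VO, LW, MZ]
Visit IU; enqueue QU → queue [BV, UP, UZ, OU, VO, LW, MZ, QU]
Visit BV → queue [UP, UZ, OU, VO, LW, MZ, QU]
Visit UP → queue [UZ, OU, VO, LW, MZ, QU]
Visit UZ → queue [OU, VO, LW, MZ, QU]
Visit OU; enqueue XY → queue [VO, LW, MZ, QU, XY]
Visit VO → queue [LW, MZ, QU, XY]
Visit LW → queue [MZ, QU, XY]
Visit MZ → queue [QU, XY]
Visit QU → queue [XY]
Visit XY → queue []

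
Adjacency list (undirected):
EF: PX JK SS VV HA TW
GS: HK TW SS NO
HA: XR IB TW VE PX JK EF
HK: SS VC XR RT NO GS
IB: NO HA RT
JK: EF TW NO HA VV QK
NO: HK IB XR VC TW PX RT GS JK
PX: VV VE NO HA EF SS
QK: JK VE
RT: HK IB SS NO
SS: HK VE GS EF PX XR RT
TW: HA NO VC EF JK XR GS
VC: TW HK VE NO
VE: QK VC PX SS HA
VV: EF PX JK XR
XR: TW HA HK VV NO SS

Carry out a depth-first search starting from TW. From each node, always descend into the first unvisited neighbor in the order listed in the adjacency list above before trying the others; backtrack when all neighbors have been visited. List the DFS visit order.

TW, HA, XR, HK, SS, VE, QK, JK, EF, PX, VV, NO, IB, RT, VC, GS

Visit TW
TW → HA
HA → XR
XR → HK
HK → SS
SS → VE
VE → QK
QK → JK
JK → EF
EF → PX
PX → VV
PX → NO
NO → IB
IB → RT
NO → VC
NO → GS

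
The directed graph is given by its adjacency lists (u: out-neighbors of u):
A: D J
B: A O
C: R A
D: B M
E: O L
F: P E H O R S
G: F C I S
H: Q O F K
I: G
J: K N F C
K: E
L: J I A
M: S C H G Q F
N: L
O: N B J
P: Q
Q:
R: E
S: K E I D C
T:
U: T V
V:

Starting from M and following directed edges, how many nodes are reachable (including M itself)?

BFS from M visits: M, S, C, H, G, Q, F, K, E, I, D, R, A, O, P, L, B, J, N
Reachable nodes: 19 of 22 total.

19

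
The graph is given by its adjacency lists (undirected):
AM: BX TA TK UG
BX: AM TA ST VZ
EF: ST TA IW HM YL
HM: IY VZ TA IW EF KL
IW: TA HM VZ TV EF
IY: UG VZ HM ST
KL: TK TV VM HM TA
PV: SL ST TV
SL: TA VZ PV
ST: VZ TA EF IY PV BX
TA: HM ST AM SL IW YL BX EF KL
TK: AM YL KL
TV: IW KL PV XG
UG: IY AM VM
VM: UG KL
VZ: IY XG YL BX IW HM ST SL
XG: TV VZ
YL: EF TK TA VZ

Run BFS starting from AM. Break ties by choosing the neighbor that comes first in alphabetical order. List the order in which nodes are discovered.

AM, BX, TA, TK, UG, ST, VZ, EF, HM, IW, KL, SL, YL, IY, VM, PV, XG, TV

Visit AM; enqueue BX, TA, TK, UG → queue [BX, TA, TK, UG]
Visit BX; enqueue ST, VZ → queue [TA, TK, UG, ST, VZ]
Visit TA; enqueue EF, HM, IW, KL, SL, YL → queue [TK, UG, ST, VZ, EF, HM, IW, KL, SL, YL]
Visit TK → queue [UG, ST, VZ, EF, HM, IW, KL, SL, YL]
Visit UG; enqueue IY, VM → queue [ST, VZ, EF, HM, IW, KL, SL, YL, IY, VM]
Visit ST; enqueue PV → queue [VZ, EF, HM, IW, KL, SL, YL, IY, VM, PV]
Visit VZ; enqueue XG → queue [EF, HM, IW, KL, SL, YL, IY, VM, PV, XG]
Visit EF → queue [HM, IW, KL, SL, YL, IY, VM, PV, XG]
Visit HM → queue [IW, KL, SL, YL, IY, VM, PV, XG]
Visit IW; enqueue TV → queue [KL, SL, YL, IY, VM, PV, XG, TV]
Visit KL → queue [SL, YL, IY, VM, PV, XG, TV]
Visit SL → queue [YL, IY, VM, PV, XG, TV]
Visit YL → queue [IY, VM, PV, XG, TV]
Visit IY → queue [VM, PV, XG, TV]
Visit VM → queue [PV, XG, TV]
Visit PV → queue [XG, TV]
Visit XG → queue [TV]
Visit TV → queue []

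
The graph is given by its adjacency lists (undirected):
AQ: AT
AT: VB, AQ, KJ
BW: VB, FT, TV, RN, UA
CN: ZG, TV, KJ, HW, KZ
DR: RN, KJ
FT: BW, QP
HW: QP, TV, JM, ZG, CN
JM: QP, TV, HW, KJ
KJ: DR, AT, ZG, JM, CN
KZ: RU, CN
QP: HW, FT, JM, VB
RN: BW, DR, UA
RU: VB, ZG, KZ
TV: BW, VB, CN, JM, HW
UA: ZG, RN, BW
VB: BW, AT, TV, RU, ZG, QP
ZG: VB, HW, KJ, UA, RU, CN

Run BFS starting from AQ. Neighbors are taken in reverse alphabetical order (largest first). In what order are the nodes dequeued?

AQ, AT, VB, KJ, ZG, TV, RU, QP, BW, JM, DR, CN, UA, HW, KZ, FT, RN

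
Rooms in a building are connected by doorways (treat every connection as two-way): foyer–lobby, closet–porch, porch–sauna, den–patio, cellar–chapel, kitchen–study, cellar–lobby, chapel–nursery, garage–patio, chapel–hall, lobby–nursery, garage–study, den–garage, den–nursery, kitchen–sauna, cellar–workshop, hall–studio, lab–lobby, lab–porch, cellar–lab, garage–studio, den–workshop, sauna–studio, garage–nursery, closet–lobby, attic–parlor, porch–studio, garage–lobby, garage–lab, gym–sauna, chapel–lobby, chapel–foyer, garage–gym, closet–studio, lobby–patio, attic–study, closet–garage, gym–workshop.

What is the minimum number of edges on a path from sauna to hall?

Level 0: sauna
Level 1: gym, kitchen, porch, studio
Level 2: closet, garage, hall, lab, study, workshop
Level 3: attic, cellar, chapel, den, lobby, nursery, patio
Level 4: foyer, parlor
hall first appears at level 2.

2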